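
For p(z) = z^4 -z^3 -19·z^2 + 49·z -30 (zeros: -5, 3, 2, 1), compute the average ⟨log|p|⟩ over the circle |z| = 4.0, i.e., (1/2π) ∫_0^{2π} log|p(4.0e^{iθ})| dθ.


Zeros: -5, 1, 2, 3; r = 4.0.
Inside |z| < r: 1, 2, 3. Outside (|z| ≥ r): -5.
p(0) = -30, so log|p(0)| = log(30) = 3.4012.
Apply Jensen: I(r) = log|p(0)| + Σ_k log(r/|z_k|), summed over zeros inside |z| < r.
  log(r/|z_k|) for z_k = 3: log(4.0/3) = 0.2877
  log(r/|z_k|) for z_k = 2: log(4.0/2) = 0.6931
  log(r/|z_k|) for z_k = 1: log(4.0/1) = 1.3863
  Outside zeros (-5) contribute nothing to the Jensen sum.
Sum over inside zeros: 2.3671.
I(r) = log|p(0)| + (inside sum) = 3.4012 + 2.3671 = 5.7683.
Note: since some zeros are outside |z| ≤ r, the simplified n·log(r) form does NOT apply — only the inside zeros contribute.

I(r) ≈ 5.7683.


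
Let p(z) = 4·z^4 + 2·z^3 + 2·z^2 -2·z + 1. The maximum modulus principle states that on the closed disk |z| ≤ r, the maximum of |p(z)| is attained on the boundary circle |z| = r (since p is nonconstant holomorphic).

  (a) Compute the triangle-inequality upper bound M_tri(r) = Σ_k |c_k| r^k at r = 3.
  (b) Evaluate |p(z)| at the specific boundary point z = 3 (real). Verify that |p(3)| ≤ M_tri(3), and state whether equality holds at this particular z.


Coefficients: c_0 = 1, c_1 = -2, c_2 = 2, c_3 = 2, c_4 = 4. Radius r = 3.
Part (a). Triangle bound: M_tri(r) = Σ_k |c_k| r^k
  = |1|·3^0 + |-2|·3^1 + |2|·3^2 + |2|·3^3 + |4|·3^4
  = 1 + 6 + 18 + 54 + 324 = 403.
This bounds M(r) := max_{|z|=r} |p(z)| from above; equality holds iff all terms c_k z^k can be made to align in phase at a single z on |z|=r.
Part (b). At z = 3 (real, on the circle |z| = r):
  p(3) = (1)·3^0 + (-2)·3^1 + (2)·3^2 + (2)·3^3 + (4)·3^4 = 391.
  |p(3)| = 391.
Check: |p(3)| = 391 ≤ 403 = M_tri(3). ✓ Equality does not hold at z = 3 (the coefficients have mixed signs, so the terms do not all align in phase there).

M_tri(3) = 403; |p(3)| = 391; equality at z=3: no.


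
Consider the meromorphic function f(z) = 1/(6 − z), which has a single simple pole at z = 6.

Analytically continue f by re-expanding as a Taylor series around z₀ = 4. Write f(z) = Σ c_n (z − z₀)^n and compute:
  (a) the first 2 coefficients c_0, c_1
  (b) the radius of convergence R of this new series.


Let w = z − z₀, so z = z₀ + w.
Then 6 − z = 6 − (z₀ + w) = (6 − z₀) − w = 2 − w.
f(z) = 1/(2 − w) = (1/(2)) · 1/(1 − w/(2)) = Σ_{n≥0} w^n / (2)^(n+1).
So c_n = 1/(2)^(n+1):
  c_0 = 1/(2)^1 = 1/2.
  c_1 = 1/(2)^2 = 1/4.
The series is valid for |w/d| < 1, i.e. |z − z₀| < |d|.
Radius of convergence: R = |6 − z₀| = |2| = 2 (distance from z₀ to the singularity z = 6).

c_0 = 1/2, c_1 = 1/4; R = 2.


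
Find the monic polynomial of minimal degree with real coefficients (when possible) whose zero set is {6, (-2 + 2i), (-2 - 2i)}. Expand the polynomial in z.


The polynomial is p(z) = ∏_{α ∈ S} (z − α), where S = {6, (-2 + 2i), (-2 - 2i)}.
Expanding the product yields: p(z) = z^3 -2·z^2 -16·z -48.
Note conjugate pairs combine to real quadratics: (z − (-2+2i))(z − (-2−2i)) = z² + 4z + 8.
The resulting polynomial has degree 3 and real coefficients as required.

p(z) = z^3 -2·z^2 -16·z -48.


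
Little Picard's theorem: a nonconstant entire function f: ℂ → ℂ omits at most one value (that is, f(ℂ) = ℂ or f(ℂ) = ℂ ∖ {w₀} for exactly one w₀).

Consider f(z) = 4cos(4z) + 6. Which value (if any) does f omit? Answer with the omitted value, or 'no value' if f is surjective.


Little Picard bounds the complement of f(ℂ) to at most one point.
cos is entire and surjective onto ℂ: for every w ∈ ℂ, cos(ζ) = w has a solution ζ ∈ ℂ (e.g., via the complex inverse arccos). With ζ = 4z this gives z = ζ/(4). Then 4·cos(4z) takes every value in 4·ℂ = ℂ, and adding 6 is a bijection of ℂ. So f is surjective and omits no value. (Note: only on the real line is cos bounded by [−1, 1].)

Omitted value: no value.


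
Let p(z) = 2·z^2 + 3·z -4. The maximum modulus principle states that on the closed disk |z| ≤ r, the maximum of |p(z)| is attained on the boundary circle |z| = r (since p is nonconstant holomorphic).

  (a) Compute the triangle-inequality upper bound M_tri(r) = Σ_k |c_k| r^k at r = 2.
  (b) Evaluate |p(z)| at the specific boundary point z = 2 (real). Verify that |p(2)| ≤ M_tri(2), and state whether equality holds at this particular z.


Coefficients: c_0 = -4, c_1 = 3, c_2 = 2. Radius r = 2.
Part (a). Triangle bound: M_tri(r) = Σ_k |c_k| r^k
  = |-4|·2^0 + |3|·2^1 + |2|·2^2
  = 4 + 6 + 8 = 18.
This bounds M(r) := max_{|z|=r} |p(z)| from above; equality holds iff all terms c_k z^k can be made to align in phase at a single z on |z|=r.
Part (b). At z = 2 (real, on the circle |z| = r):
  p(2) = (-4)·2^0 + (3)·2^1 + (2)·2^2 = 10.
  |p(2)| = 10.
Check: |p(2)| = 10 ≤ 18 = M_tri(2). ✓ Equality does not hold at z = 2 (the coefficients have mixed signs, so the terms do not all align in phase there).

M_tri(2) = 18; |p(2)| = 10; equality at z=2: no.


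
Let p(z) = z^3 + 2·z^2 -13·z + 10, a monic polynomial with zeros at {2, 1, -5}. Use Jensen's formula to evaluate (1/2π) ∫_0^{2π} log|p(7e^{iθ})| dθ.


Zeros: -5, 1, 2; r = 7.
Inside |z| < r: -5, 1, 2. Outside (|z| ≥ r): ∅.
p(0) = 10, so log|p(0)| = log(10) = 2.3026.
Apply Jensen: I(r) = log|p(0)| + Σ_k log(r/|z_k|), summed over zeros inside |z| < r.
  log(r/|z_k|) for z_k = 2: log(7/2) = 1.2528
  log(r/|z_k|) for z_k = 1: log(7/1) = 1.9459
  log(r/|z_k|) for z_k = -5: log(7/5) = 0.3365
Sum over inside zeros: 3.5351.
I(r) = log|p(0)| + (inside sum) = 2.3026 + 3.5351 = 5.8377.
Closed form (all zeros inside, monic): I(r) = n·log(r) = 3·log(7) = 5.8377. ✓

I(r) ≈ 5.8377.


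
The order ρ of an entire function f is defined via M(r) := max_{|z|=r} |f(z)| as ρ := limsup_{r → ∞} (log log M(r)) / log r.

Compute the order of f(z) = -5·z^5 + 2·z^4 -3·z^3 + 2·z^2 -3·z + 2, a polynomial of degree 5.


|f(z)| ≤ Σ|c_k|·r^k = O(r^5) as r → ∞. Polynomial growth is O(e^{r^ε}) for every ε > 0 (since r^5/e^{r^ε} → 0), so ρ ≤ ε for all ε > 0, i.e. ρ = 0. Every nonconstant polynomial has order 0.
Therefore ρ = 0.

Order ρ = 0.


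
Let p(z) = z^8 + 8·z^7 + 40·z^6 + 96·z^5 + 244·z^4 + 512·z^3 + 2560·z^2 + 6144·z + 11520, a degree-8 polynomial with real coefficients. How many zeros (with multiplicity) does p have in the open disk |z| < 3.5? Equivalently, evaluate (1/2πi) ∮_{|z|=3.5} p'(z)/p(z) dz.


The zeros of p are: (-3 + 3i), (-3 - 3i), (-2 + 2i), (-2 - 2i), (2 + 2i), (2 - 2i), (-1 + 3i), (-1 - 3i).
Their magnitudes are: 4.243, 4.243, 2.828, 2.828, 2.828, 2.828, 3.162, 3.162.
Zeros with |z| < R = 3.5: (-2 + 2i), (-2 - 2i), (2 + 2i), (2 - 2i), (-1 + 3i), (-1 - 3i).
Count = 6.
By the argument principle, (1/2πi) ∮_{|z|=R} p'(z)/p(z) dz equals exactly this count.

Number of zeros inside |z| < 3.5: 6.


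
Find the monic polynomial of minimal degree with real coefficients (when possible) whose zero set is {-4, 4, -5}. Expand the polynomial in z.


The polynomial is p(z) = ∏_{α ∈ S} (z − α), where S = {-4, 4, -5}.
Expanding the product yields: p(z) = z^3 + 5·z^2 -16·z -80.
The resulting polynomial has degree 3 and real coefficients as required.

p(z) = z^3 + 5·z^2 -16·z -80.


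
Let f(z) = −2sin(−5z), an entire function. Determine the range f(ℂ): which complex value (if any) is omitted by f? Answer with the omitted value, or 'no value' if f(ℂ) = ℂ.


Little Picard bounds the complement of f(ℂ) to at most one point.
sin is entire and surjective onto ℂ: for every w ∈ ℂ, sin(ζ) = w has a solution ζ ∈ ℂ (e.g., via the complex inverse arcsin). With ζ = −5z this gives z = ζ/(-5). Then -2·sin(−5z) takes every value in -2·ℂ = ℂ, and adding 0 is a bijection of ℂ. So f is surjective and omits no value. (Note: only on the real line is sin bounded by [−1, 1].)

Omitted value: no value.


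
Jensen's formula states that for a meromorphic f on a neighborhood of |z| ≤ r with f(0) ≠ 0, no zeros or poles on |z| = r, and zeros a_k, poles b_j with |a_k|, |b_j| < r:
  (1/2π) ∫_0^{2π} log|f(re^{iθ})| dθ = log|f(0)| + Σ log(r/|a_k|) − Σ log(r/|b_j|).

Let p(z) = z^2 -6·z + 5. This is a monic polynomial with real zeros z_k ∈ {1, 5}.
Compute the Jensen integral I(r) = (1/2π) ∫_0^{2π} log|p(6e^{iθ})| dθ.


Zeros: 1, 5; r = 6.
Inside |z| < r: 1, 5. Outside (|z| ≥ r): ∅.
p(0) = 5, so log|p(0)| = log(5) = 1.6094.
Apply Jensen: I(r) = log|p(0)| + Σ_k log(r/|z_k|), summed over zeros inside |z| < r.
  log(r/|z_k|) for z_k = 1: log(6/1) = 1.7918
  log(r/|z_k|) for z_k = 5: log(6/5) = 0.1823
Sum over inside zeros: 1.9741.
I(r) = log|p(0)| + (inside sum) = 1.6094 + 1.9741 = 3.5835.
Closed form (all zeros inside, monic): I(r) = n·log(r) = 2·log(6) = 3.5835. ✓

I(r) ≈ 3.5835.


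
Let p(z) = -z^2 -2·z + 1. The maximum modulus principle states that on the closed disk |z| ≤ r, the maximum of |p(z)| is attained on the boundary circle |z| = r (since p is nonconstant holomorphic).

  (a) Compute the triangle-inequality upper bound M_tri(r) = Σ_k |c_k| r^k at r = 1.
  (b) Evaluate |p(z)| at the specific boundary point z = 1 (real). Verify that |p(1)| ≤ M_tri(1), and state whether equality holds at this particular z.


Coefficients: c_0 = 1, c_1 = -2, c_2 = -1. Radius r = 1.
Part (a). Triangle bound: M_tri(r) = Σ_k |c_k| r^k
  = |1|·1^0 + |-2|·1^1 + |-1|·1^2
  = 1 + 2 + 1 = 4.
This bounds M(r) := max_{|z|=r} |p(z)| from above; equality holds iff all terms c_k z^k can be made to align in phase at a single z on |z|=r.
Part (b). At z = 1 (real, on the circle |z| = r):
  p(1) = (1)·1^0 + (-2)·1^1 + (-1)·1^2 = -2.
  |p(1)| = 2.
Check: |p(1)| = 2 ≤ 4 = M_tri(1). ✓ Equality does not hold at z = 1 (the coefficients have mixed signs, so the terms do not all align in phase there).

M_tri(1) = 4; |p(1)| = 2; equality at z=1: no.


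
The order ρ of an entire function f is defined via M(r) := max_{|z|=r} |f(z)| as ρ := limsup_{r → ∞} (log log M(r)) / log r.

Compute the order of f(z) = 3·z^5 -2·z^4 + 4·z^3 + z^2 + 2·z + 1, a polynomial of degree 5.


|f(z)| ≤ Σ|c_k|·r^k = O(r^5) as r → ∞. Polynomial growth is O(e^{r^ε}) for every ε > 0 (since r^5/e^{r^ε} → 0), so ρ ≤ ε for all ε > 0, i.e. ρ = 0. Every nonconstant polynomial has order 0.
Therefore ρ = 0.

Order ρ = 0.


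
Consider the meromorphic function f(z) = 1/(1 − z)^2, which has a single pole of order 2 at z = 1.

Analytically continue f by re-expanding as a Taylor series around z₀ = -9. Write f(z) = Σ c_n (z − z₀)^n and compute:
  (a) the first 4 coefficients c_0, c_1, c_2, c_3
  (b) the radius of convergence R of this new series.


Let w = z − z₀, so z = z₀ + w.
Then 1 − z = 1 − (z₀ + w) = (1 − z₀) − w = 10 − w.
f(z) = 1/(10 − w)^2 = (1/(10)^2) · (1 − w/(10))^{−2}.
By the binomial series (1−u)^{−2} = Σ_{n≥0} C(n+1, 1) u^n for |u|<1, with u = w/(10):
  c_n = C(n+1, 1) / (10)^(n+2).
  c_0 = 1/(10)^2 = 1/100.
  c_1 = 2/(10)^3 = 1/500.
  c_2 = 3/(10)^4 = 3/10000.
  c_3 = 4/(10)^5 = 1/25000.
The series is valid for |w/d| < 1, i.e. |z − z₀| < |d|.
Radius of convergence: R = |1 − z₀| = |10| = 10 (distance from z₀ to the singularity z = 1).

c_0 = 1/100, c_1 = 1/500, c_2 = 3/10000, c_3 = 1/25000; R = 10.


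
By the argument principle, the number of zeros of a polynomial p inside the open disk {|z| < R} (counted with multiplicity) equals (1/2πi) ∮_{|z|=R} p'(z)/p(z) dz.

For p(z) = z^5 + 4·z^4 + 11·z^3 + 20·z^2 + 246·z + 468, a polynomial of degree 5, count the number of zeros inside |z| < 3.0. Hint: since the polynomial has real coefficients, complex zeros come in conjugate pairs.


The zeros of p are: (-3 + 3i), (-3 - 3i), (2 + 3i), (2 - 3i), -2.
Their magnitudes are: 4.243, 4.243, 3.606, 3.606, 2.
Zeros with |z| < R = 3.0: -2.
Count = 1.
By the argument principle, (1/2πi) ∮_{|z|=R} p'(z)/p(z) dz equals exactly this count.

Number of zeros inside |z| < 3.0: 1.


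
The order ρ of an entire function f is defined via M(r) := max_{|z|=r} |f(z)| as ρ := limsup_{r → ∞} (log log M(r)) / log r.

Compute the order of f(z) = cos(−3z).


cos(w) is a linear combination of e^{iw} and e^{−iw} (or e^w, e^{−w} in the hyperbolic case), so |cos(w)| ≤ e^{|w|}. With w = −3z, |w| ≤ 3|z| + 0 = 3r + 0 on |z| = r, giving M(r) ≤ e^{3r + 0}, so ρ ≤ 1. On a suitable ray (z = it for sin/cos; z = t for sinh/cosh, t real → ∞), |cos(−3z)| grows like e^{3|t|}/2, so ρ ≥ 1. Hence ρ = 1.
Therefore ρ = 1.

Order ρ = 1.


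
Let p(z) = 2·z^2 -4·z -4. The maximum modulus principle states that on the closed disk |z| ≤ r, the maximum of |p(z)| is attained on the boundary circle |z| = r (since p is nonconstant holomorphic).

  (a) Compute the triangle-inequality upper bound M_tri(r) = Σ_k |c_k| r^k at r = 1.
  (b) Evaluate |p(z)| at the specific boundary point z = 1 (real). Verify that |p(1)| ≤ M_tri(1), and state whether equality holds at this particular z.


Coefficients: c_0 = -4, c_1 = -4, c_2 = 2. Radius r = 1.
Part (a). Triangle bound: M_tri(r) = Σ_k |c_k| r^k
  = |-4|·1^0 + |-4|·1^1 + |2|·1^2
  = 4 + 4 + 2 = 10.
This bounds M(r) := max_{|z|=r} |p(z)| from above; equality holds iff all terms c_k z^k can be made to align in phase at a single z on |z|=r.
Part (b). At z = 1 (real, on the circle |z| = r):
  p(1) = (-4)·1^0 + (-4)·1^1 + (2)·1^2 = -6.
  |p(1)| = 6.
Check: |p(1)| = 6 ≤ 10 = M_tri(1). ✓ Equality does not hold at z = 1 (the coefficients have mixed signs, so the terms do not all align in phase there).

M_tri(1) = 10; |p(1)| = 6; equality at z=1: no.


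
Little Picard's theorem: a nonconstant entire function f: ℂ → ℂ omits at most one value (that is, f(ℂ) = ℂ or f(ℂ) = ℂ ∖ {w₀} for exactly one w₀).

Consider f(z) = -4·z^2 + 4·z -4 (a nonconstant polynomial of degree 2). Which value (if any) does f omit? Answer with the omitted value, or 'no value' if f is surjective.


Little Picard bounds the complement of f(ℂ) to at most one point.
For every w ∈ ℂ, the equation p(z) − w = 0 is a nonconstant polynomial in z and hence has at least one root by the fundamental theorem of algebra. So p is surjective onto ℂ, omitting no value.

Omitted value: no value.


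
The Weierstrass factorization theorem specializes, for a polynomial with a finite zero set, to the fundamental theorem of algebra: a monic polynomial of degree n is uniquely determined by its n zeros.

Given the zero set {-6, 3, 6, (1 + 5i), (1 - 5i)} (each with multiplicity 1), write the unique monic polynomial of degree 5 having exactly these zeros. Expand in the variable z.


The polynomial is p(z) = ∏_{α ∈ S} (z − α), where S = {-6, 3, 6, (1 + 5i), (1 - 5i)}.
Expanding the product yields: p(z) = z^5 -5·z^4 -4·z^3 + 102·z^2 -1152·z + 2808.
Note conjugate pairs combine to real quadratics: (z − (1+5i))(z − (1−5i)) = z² − 2z + 26.
The resulting polynomial has degree 5 and real coefficients as required.

p(z) = z^5 -5·z^4 -4·z^3 + 102·z^2 -1152·z + 2808.


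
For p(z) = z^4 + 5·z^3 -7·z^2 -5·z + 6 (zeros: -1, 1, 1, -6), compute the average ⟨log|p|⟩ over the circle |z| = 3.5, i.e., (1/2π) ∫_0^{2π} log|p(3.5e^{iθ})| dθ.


Zeros: -6, -1, 1, 1; r = 3.5.
Inside |z| < r: -1, 1, 1. Outside (|z| ≥ r): -6.
p(0) = 6, so log|p(0)| = log(6) = 1.7918.
Apply Jensen: I(r) = log|p(0)| + Σ_k log(r/|z_k|), summed over zeros inside |z| < r.
  log(r/|z_k|) for z_k = -1: log(3.5/1) = 1.2528
  log(r/|z_k|) for z_k = 1: log(3.5/1) = 1.2528
  log(r/|z_k|) for z_k = 1: log(3.5/1) = 1.2528
  Outside zeros (-6) contribute nothing to the Jensen sum.
Sum over inside zeros: 3.7583.
I(r) = log|p(0)| + (inside sum) = 1.7918 + 3.7583 = 5.5500.
Note: since some zeros are outside |z| ≤ r, the simplified n·log(r) form does NOT apply — only the inside zeros contribute.

I(r) ≈ 5.5500.


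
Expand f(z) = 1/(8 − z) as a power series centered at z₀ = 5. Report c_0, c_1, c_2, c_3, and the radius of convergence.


Let w = z − z₀, so z = z₀ + w.
Then 8 − z = 8 − (z₀ + w) = (8 − z₀) − w = 3 − w.
f(z) = 1/(3 − w) = (1/(3)) · 1/(1 − w/(3)) = Σ_{n≥0} w^n / (3)^(n+1).
So c_n = 1/(3)^(n+1):
  c_0 = 1/(3)^1 = 1/3.
  c_1 = 1/(3)^2 = 1/9.
  c_2 = 1/(3)^3 = 1/27.
  c_3 = 1/(3)^4 = 1/81.
The series is valid for |w/d| < 1, i.e. |z − z₀| < |d|.
Radius of convergence: R = |8 − z₀| = |3| = 3 (distance from z₀ to the singularity z = 8).

c_0 = 1/3, c_1 = 1/9, c_2 = 1/27, c_3 = 1/81; R = 3.


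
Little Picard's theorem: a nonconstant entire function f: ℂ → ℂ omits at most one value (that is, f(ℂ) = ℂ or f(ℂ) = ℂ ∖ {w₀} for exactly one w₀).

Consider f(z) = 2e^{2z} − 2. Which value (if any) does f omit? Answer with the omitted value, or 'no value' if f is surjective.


Little Picard bounds the complement of f(ℂ) to at most one point.
e^{2z} is never zero on ℂ, so 2·e^{2z} takes every value in ℂ ∖ {0}. Adding -2 shifts the range to ℂ ∖ {-2}. Thus f omits exactly the value -2.

Omitted value: -2.


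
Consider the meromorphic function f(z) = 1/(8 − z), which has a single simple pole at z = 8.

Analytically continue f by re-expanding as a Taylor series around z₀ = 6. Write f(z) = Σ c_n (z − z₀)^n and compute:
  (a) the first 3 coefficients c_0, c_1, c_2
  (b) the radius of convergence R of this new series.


Let w = z − z₀, so z = z₀ + w.
Then 8 − z = 8 − (z₀ + w) = (8 − z₀) − w = 2 − w.
f(z) = 1/(2 − w) = (1/(2)) · 1/(1 − w/(2)) = Σ_{n≥0} w^n / (2)^(n+1).
So c_n = 1/(2)^(n+1):
  c_0 = 1/(2)^1 = 1/2.
  c_1 = 1/(2)^2 = 1/4.
  c_2 = 1/(2)^3 = 1/8.
The series is valid for |w/d| < 1, i.e. |z − z₀| < |d|.
Radius of convergence: R = |8 − z₀| = |2| = 2 (distance from z₀ to the singularity z = 8).

c_0 = 1/2, c_1 = 1/4, c_2 = 1/8; R = 2.


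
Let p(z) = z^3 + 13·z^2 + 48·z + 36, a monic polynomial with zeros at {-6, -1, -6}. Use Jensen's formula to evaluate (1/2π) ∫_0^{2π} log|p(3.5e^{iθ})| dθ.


Zeros: -6, -6, -1; r = 3.5.
Inside |z| < r: -1. Outside (|z| ≥ r): -6, -6.
p(0) = 36, so log|p(0)| = log(36) = 3.5835.
Apply Jensen: I(r) = log|p(0)| + Σ_k log(r/|z_k|), summed over zeros inside |z| < r.
  log(r/|z_k|) for z_k = -1: log(3.5/1) = 1.2528
  Outside zeros (-6, -6) contribute nothing to the Jensen sum.
Sum over inside zeros: 1.2528.
I(r) = log|p(0)| + (inside sum) = 3.5835 + 1.2528 = 4.8363.
Note: since some zeros are outside |z| ≤ r, the simplified n·log(r) form does NOT apply — only the inside zeros contribute.

I(r) ≈ 4.8363.


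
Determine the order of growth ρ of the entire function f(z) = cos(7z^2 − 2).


Write cos(w) = (e^{iw} ± e^{−iw})/(2 or 2i), so |cos(w)| ≤ e^{|w|}. With w = 7z^2 − 2, |w| ≤ 7r^2 + 2 on |z|=r, giving M(r) ≤ e^{7r^2 + 2} and ρ ≤ 2. For the lower bound, choose z on |z|=r with 7z^2 purely imaginary of modulus 7r^2; then |cos(7z^2 − 2)| grows like e^{7r^2}/2, so ρ ≥ 2. Hence ρ = 2.
Therefore ρ = 2.

Order ρ = 2.


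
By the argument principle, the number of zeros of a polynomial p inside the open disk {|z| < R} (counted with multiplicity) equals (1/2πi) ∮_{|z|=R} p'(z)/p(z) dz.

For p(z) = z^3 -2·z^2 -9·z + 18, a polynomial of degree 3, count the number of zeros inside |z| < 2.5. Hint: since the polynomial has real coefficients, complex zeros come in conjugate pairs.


The zeros of p are: -3, 2, 3.
Their magnitudes are: 3, 2, 3.
Zeros with |z| < R = 2.5: 2.
Count = 1.
By the argument principle, (1/2πi) ∮_{|z|=R} p'(z)/p(z) dz equals exactly this count.

Number of zeros inside |z| < 2.5: 1.


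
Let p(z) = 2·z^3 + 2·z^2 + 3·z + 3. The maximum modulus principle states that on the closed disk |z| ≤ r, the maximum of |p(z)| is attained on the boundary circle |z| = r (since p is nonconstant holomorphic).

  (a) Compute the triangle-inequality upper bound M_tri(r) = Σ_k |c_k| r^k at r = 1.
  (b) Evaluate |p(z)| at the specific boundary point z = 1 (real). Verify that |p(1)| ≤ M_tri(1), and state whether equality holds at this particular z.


Coefficients: c_0 = 3, c_1 = 3, c_2 = 2, c_3 = 2. Radius r = 1.
Part (a). Triangle bound: M_tri(r) = Σ_k |c_k| r^k
  = |3|·1^0 + |3|·1^1 + |2|·1^2 + |2|·1^3
  = 3 + 3 + 2 + 2 = 10.
This bounds M(r) := max_{|z|=r} |p(z)| from above; equality holds iff all terms c_k z^k can be made to align in phase at a single z on |z|=r.
Part (b). At z = 1 (real, on the circle |z| = r):
  p(1) = (3)·1^0 + (3)·1^1 + (2)·1^2 + (2)·1^3 = 10.
  |p(1)| = 10.
Since all nonzero coefficients share the same sign, |p(1)| = 10 = M_tri(1); the triangle bound is attained at z = 1, so in fact M(r) = 10.

M_tri(1) = 10; |p(1)| = 10; equality at z=1: yes.


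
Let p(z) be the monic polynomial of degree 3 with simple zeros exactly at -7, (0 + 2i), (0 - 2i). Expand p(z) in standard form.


The polynomial is p(z) = ∏_{α ∈ S} (z − α), where S = {-7, (0 + 2i), (0 - 2i)}.
Expanding the product yields: p(z) = z^3 + 7·z^2 + 4·z + 28.
Note conjugate pairs combine to real quadratics: (z − (0+2i))(z − (0−2i)) = z² + 4.
The resulting polynomial has degree 3 and real coefficients as required.

p(z) = z^3 + 7·z^2 + 4·z + 28.


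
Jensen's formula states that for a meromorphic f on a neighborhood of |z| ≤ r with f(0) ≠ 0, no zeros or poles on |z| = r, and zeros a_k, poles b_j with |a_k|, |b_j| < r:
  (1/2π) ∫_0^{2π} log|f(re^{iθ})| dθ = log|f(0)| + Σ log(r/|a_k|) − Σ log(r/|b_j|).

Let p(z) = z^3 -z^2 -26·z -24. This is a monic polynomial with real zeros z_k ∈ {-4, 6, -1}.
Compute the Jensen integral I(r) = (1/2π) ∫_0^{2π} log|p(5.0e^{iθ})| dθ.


Zeros: -4, -1, 6; r = 5.0.
Inside |z| < r: -4, -1. Outside (|z| ≥ r): 6.
p(0) = -24, so log|p(0)| = log(24) = 3.1781.
Apply Jensen: I(r) = log|p(0)| + Σ_k log(r/|z_k|), summed over zeros inside |z| < r.
  log(r/|z_k|) for z_k = -4: log(5.0/4) = 0.2231
  log(r/|z_k|) for z_k = -1: log(5.0/1) = 1.6094
  Outside zeros (6) contribute nothing to the Jensen sum.
Sum over inside zeros: 1.8326.
I(r) = log|p(0)| + (inside sum) = 3.1781 + 1.8326 = 5.0106.
Note: since some zeros are outside |z| ≤ r, the simplified n·log(r) form does NOT apply — only the inside zeros contribute.

I(r) ≈ 5.0106.


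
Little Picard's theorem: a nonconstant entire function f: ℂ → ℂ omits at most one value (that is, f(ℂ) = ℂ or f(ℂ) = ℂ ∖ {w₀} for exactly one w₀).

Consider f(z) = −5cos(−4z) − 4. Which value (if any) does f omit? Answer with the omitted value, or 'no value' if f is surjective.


Little Picard bounds the complement of f(ℂ) to at most one point.
cos is entire and surjective onto ℂ: for every w ∈ ℂ, cos(ζ) = w has a solution ζ ∈ ℂ (e.g., via the complex inverse arccos). With ζ = −4z this gives z = ζ/(-4). Then -5·cos(−4z) takes every value in -5·ℂ = ℂ, and adding -4 is a bijection of ℂ. So f is surjective and omits no value. (Note: only on the real line is cos bounded by [−1, 1].)

Omitted value: no value.


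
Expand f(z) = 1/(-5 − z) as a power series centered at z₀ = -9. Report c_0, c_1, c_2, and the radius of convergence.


Let w = z − z₀, so z = z₀ + w.
Then -5 − z = -5 − (z₀ + w) = (-5 − z₀) − w = 4 − w.
f(z) = 1/(4 − w) = (1/(4)) · 1/(1 − w/(4)) = Σ_{n≥0} w^n / (4)^(n+1).
So c_n = 1/(4)^(n+1):
  c_0 = 1/(4)^1 = 1/4.
  c_1 = 1/(4)^2 = 1/16.
  c_2 = 1/(4)^3 = 1/64.
The series is valid for |w/d| < 1, i.e. |z − z₀| < |d|.
Radius of convergence: R = |-5 − z₀| = |4| = 4 (distance from z₀ to the singularity z = -5).

c_0 = 1/4, c_1 = 1/16, c_2 = 1/64; R = 4.


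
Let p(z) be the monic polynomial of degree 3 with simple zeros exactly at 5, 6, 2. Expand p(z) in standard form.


The polynomial is p(z) = ∏_{α ∈ S} (z − α), where S = {5, 6, 2}.
Expanding the product yields: p(z) = z^3 -13·z^2 + 52·z -60.
The resulting polynomial has degree 3 and real coefficients as required.

p(z) = z^3 -13·z^2 + 52·z -60.


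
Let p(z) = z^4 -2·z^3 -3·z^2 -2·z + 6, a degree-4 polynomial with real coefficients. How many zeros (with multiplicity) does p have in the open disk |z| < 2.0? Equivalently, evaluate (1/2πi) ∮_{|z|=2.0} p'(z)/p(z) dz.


The zeros of p are: 1, (-1 + 1i), (-1 - 1i), 3.
Their magnitudes are: 1, 1.414, 1.414, 3.
Zeros with |z| < R = 2.0: 1, (-1 + 1i), (-1 - 1i).
Count = 3.
By the argument principle, (1/2πi) ∮_{|z|=R} p'(z)/p(z) dz equals exactly this count.

Number of zeros inside |z| < 2.0: 3.


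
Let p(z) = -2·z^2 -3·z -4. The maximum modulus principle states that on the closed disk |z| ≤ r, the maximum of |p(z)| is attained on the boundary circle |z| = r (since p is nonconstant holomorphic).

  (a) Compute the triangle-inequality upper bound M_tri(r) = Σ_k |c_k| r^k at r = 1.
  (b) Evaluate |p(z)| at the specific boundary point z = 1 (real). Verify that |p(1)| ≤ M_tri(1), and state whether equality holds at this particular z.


Coefficients: c_0 = -4, c_1 = -3, c_2 = -2. Radius r = 1.
Part (a). Triangle bound: M_tri(r) = Σ_k |c_k| r^k
  = |-4|·1^0 + |-3|·1^1 + |-2|·1^2
  = 4 + 3 + 2 = 9.
This bounds M(r) := max_{|z|=r} |p(z)| from above; equality holds iff all terms c_k z^k can be made to align in phase at a single z on |z|=r.
Part (b). At z = 1 (real, on the circle |z| = r):
  p(1) = (-4)·1^0 + (-3)·1^1 + (-2)·1^2 = -9.
  |p(1)| = 9.
Since all nonzero coefficients share the same sign, |p(1)| = 9 = M_tri(1); the triangle bound is attained at z = 1, so in fact M(r) = 9.

M_tri(1) = 9; |p(1)| = 9; equality at z=1: yes.


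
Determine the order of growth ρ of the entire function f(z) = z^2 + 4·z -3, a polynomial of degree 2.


|f(z)| ≤ Σ|c_k|·r^k = O(r^2) as r → ∞. Polynomial growth is O(e^{r^ε}) for every ε > 0 (since r^2/e^{r^ε} → 0), so ρ ≤ ε for all ε > 0, i.e. ρ = 0. Every nonconstant polynomial has order 0.
Therefore ρ = 0.

Order ρ = 0.


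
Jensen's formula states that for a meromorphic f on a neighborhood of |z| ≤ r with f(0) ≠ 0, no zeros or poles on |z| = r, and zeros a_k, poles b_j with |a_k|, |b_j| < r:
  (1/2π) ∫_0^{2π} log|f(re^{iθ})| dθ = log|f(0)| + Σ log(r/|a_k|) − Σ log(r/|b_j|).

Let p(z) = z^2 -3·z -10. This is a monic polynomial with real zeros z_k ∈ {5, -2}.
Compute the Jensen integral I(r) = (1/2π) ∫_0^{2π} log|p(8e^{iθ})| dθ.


Zeros: -2, 5; r = 8.
Inside |z| < r: -2, 5. Outside (|z| ≥ r): ∅.
p(0) = -10, so log|p(0)| = log(10) = 2.3026.
Apply Jensen: I(r) = log|p(0)| + Σ_k log(r/|z_k|), summed over zeros inside |z| < r.
  log(r/|z_k|) for z_k = 5: log(8/5) = 0.4700
  log(r/|z_k|) for z_k = -2: log(8/2) = 1.3863
Sum over inside zeros: 1.8563.
I(r) = log|p(0)| + (inside sum) = 2.3026 + 1.8563 = 4.1589.
Closed form (all zeros inside, monic): I(r) = n·log(r) = 2·log(8) = 4.1589. ✓

I(r) ≈ 4.1589.


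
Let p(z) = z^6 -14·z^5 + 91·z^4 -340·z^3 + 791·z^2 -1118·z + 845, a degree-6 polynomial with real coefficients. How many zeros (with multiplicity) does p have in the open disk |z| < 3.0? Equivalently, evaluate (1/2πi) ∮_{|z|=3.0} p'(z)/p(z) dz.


The zeros of p are: (3 + 2i), (3 - 2i), (3 + 2i), (3 - 2i), (1 + 2i), (1 - 2i).
Their magnitudes are: 3.606, 3.606, 3.606, 3.606, 2.236, 2.236.
Zeros with |z| < R = 3.0: (1 + 2i), (1 - 2i).
Count = 2.
By the argument principle, (1/2πi) ∮_{|z|=R} p'(z)/p(z) dz equals exactly this count.

Number of zeros inside |z| < 3.0: 2.


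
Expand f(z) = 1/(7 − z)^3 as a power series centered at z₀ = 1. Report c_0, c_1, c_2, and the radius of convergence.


Let w = z − z₀, so z = z₀ + w.
Then 7 − z = 7 − (z₀ + w) = (7 − z₀) − w = 6 − w.
f(z) = 1/(6 − w)^3 = (1/(6)^3) · (1 − w/(6))^{−3}.
By the binomial series (1−u)^{−3} = Σ_{n≥0} C(n+2, 2) u^n for |u|<1, with u = w/(6):
  c_n = C(n+2, 2) / (6)^(n+3).
  c_0 = 1/(6)^3 = 1/216.
  c_1 = 3/(6)^4 = 1/432.
  c_2 = 6/(6)^5 = 1/1296.
The series is valid for |w/d| < 1, i.e. |z − z₀| < |d|.
Radius of convergence: R = |7 − z₀| = |6| = 6 (distance from z₀ to the singularity z = 7).

c_0 = 1/216, c_1 = 1/432, c_2 = 1/1296; R = 6.


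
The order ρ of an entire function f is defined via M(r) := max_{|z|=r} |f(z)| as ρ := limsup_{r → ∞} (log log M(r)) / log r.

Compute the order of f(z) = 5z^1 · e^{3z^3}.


M(r) = max_{|z|=r} |5|·|z|^1·|e^{3z^3}| = 5·r^1 · e^{3r^3} (the factors attain their maxima compatibly on |z|=r). Then log M(r) = log 5 + 1·log r + 3r^3, dominated by the last term, so log log M(r) ~ 3·log r. The polynomial factor 5z^1 contributes only a log r term and does not affect the order. ρ = 3.
Therefore ρ = 3.

Order ρ = 3.


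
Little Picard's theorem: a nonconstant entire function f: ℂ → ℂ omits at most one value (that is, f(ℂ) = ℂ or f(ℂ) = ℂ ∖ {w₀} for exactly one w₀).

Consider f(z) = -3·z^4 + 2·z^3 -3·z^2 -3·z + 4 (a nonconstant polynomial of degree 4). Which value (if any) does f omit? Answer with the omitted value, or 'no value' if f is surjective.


Little Picard bounds the complement of f(ℂ) to at most one point.
For every w ∈ ℂ, the equation p(z) − w = 0 is a nonconstant polynomial in z and hence has at least one root by the fundamental theorem of algebra. So p is surjective onto ℂ, omitting no value.

Omitted value: no value.


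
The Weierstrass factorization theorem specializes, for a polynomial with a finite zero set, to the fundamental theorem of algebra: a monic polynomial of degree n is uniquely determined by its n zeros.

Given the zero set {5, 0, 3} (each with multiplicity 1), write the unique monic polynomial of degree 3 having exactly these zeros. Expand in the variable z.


The polynomial is p(z) = ∏_{α ∈ S} (z − α), where S = {5, 0, 3}.
Expanding the product yields: p(z) = z^3 -8·z^2 + 15·z.
The resulting polynomial has degree 3 and real coefficients as required.

p(z) = z^3 -8·z^2 + 15·z.


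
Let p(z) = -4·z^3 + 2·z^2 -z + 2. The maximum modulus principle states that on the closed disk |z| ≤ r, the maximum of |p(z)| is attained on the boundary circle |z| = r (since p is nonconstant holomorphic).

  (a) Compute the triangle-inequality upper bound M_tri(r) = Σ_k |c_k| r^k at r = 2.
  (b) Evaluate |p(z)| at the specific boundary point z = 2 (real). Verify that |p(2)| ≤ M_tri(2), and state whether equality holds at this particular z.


Coefficients: c_0 = 2, c_1 = -1, c_2 = 2, c_3 = -4. Radius r = 2.
Part (a). Triangle bound: M_tri(r) = Σ_k |c_k| r^k
  = |2|·2^0 + |-1|·2^1 + |2|·2^2 + |-4|·2^3
  = 2 + 2 + 8 + 32 = 44.
This bounds M(r) := max_{|z|=r} |p(z)| from above; equality holds iff all terms c_k z^k can be made to align in phase at a single z on |z|=r.
Part (b). At z = 2 (real, on the circle |z| = r):
  p(2) = (2)·2^0 + (-1)·2^1 + (2)·2^2 + (-4)·2^3 = -24.
  |p(2)| = 24.
Check: |p(2)| = 24 ≤ 44 = M_tri(2). ✓ Equality does not hold at z = 2 (the coefficients have mixed signs, so the terms do not all align in phase there).

M_tri(2) = 44; |p(2)| = 24; equality at z=2: no.


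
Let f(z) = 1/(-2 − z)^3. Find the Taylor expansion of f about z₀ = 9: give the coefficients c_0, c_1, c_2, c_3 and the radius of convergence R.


Let w = z − z₀, so z = z₀ + w.
Then -2 − z = -2 − (z₀ + w) = (-2 − z₀) − w = -11 − w.
f(z) = 1/(-11 − w)^3 = (1/(-11)^3) · (1 − w/(-11))^{−3}.
By the binomial series (1−u)^{−3} = Σ_{n≥0} C(n+2, 2) u^n for |u|<1, with u = w/(-11):
  c_n = C(n+2, 2) / (-11)^(n+3).
  c_0 = 1/(-11)^3 = -1/1331.
  c_1 = 3/(-11)^4 = 3/14641.
  c_2 = 6/(-11)^5 = -6/161051.
  c_3 = 10/(-11)^6 = 10/1771561.
The series is valid for |w/d| < 1, i.e. |z − z₀| < |d|.
Radius of convergence: R = |-2 − z₀| = |-11| = 11 (distance from z₀ to the singularity z = -2).

c_0 = -1/1331, c_1 = 3/14641, c_2 = -6/161051, c_3 = 10/1771561; R = 11.


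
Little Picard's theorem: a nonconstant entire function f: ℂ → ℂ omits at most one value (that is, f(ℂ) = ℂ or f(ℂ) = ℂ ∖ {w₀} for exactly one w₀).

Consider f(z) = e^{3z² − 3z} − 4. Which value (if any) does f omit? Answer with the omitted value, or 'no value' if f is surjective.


Little Picard bounds the complement of f(ℂ) to at most one point.
The exponent g(z) = 3z² − 3z is a nonconstant polynomial, hence surjective onto ℂ. So e^{g(z)} takes every value in {e^w : w ∈ ℂ} = ℂ ∖ {0}. Adding -4 shifts the range to ℂ ∖ {-4}. f omits exactly -4.

Omitted value: -4.


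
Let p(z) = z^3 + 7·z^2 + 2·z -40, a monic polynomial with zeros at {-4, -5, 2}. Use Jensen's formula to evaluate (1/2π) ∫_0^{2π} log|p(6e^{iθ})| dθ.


Zeros: -5, -4, 2; r = 6.
Inside |z| < r: -5, -4, 2. Outside (|z| ≥ r): ∅.
p(0) = -40, so log|p(0)| = log(40) = 3.6889.
Apply Jensen: I(r) = log|p(0)| + Σ_k log(r/|z_k|), summed over zeros inside |z| < r.
  log(r/|z_k|) for z_k = -4: log(6/4) = 0.4055
  log(r/|z_k|) for z_k = -5: log(6/5) = 0.1823
  log(r/|z_k|) for z_k = 2: log(6/2) = 1.0986
Sum over inside zeros: 1.6864.
I(r) = log|p(0)| + (inside sum) = 3.6889 + 1.6864 = 5.3753.
Closed form (all zeros inside, monic): I(r) = n·log(r) = 3·log(6) = 5.3753. ✓

I(r) ≈ 5.3753.


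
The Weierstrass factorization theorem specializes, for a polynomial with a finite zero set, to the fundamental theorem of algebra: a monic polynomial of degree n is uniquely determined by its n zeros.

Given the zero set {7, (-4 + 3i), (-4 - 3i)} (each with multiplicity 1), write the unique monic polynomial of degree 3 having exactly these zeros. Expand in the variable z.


The polynomial is p(z) = ∏_{α ∈ S} (z − α), where S = {7, (-4 + 3i), (-4 - 3i)}.
Expanding the product yields: p(z) = z^3 + z^2 -31·z -175.
Note conjugate pairs combine to real quadratics: (z − (-4+3i))(z − (-4−3i)) = z² + 8z + 25.
The resulting polynomial has degree 3 and real coefficients as required.

p(z) = z^3 + z^2 -31·z -175.


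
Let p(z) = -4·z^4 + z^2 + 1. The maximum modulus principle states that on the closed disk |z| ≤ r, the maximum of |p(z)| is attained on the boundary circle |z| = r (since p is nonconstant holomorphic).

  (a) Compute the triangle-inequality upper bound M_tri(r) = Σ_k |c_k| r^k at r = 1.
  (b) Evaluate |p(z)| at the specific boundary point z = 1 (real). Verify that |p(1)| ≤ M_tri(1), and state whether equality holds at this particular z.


Coefficients: c_0 = 1, c_1 = 0, c_2 = 1, c_3 = 0, c_4 = -4. Radius r = 1.
Part (a). Triangle bound: M_tri(r) = Σ_k |c_k| r^k
  = |1|·1^0 + |0|·1^1 + |1|·1^2 + |0|·1^3 + |-4|·1^4
  = 1 + 0 + 1 + 0 + 4 = 6.
This bounds M(r) := max_{|z|=r} |p(z)| from above; equality holds iff all terms c_k z^k can be made to align in phase at a single z on |z|=r.
Part (b). At z = 1 (real, on the circle |z| = r):
  p(1) = (1)·1^0 + (0)·1^1 + (1)·1^2 + (0)·1^3 + (-4)·1^4 = -2.
  |p(1)| = 2.
Check: |p(1)| = 2 ≤ 6 = M_tri(1). ✓ Equality does not hold at z = 1 (the coefficients have mixed signs, so the terms do not all align in phase there).

M_tri(1) = 6; |p(1)| = 2; equality at z=1: no.


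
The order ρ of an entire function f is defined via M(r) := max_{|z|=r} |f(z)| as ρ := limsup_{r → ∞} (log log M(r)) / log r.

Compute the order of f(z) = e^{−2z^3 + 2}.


|e^{−2z^3 + 2}| = e^{Re(-2·z^3) + 2} ≤ e^{2|z|^3 + 2} = e^{2r^3 + 2} on |z| = r, so ρ ≤ 3. Choosing z on |z|=r so that -2·z^3 is real positive (always possible by picking arg z appropriately) gives |f(z)| = e^{2r^3 + 2}, matching the bound. The additive constant 2 does not affect log log M(r) ~ 3·log r. Hence ρ = 3.
Therefore ρ = 3.

Order ρ = 3.


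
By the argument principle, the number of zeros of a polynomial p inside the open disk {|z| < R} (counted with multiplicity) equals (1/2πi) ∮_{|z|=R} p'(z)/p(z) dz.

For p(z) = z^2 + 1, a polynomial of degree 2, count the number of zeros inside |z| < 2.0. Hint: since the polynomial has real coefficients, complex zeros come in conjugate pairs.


The zeros of p are: (0 + 1i), (0 - 1i).
Their magnitudes are: 1, 1.
Zeros with |z| < R = 2.0: (0 + 1i), (0 - 1i).
Count = 2.
By the argument principle, (1/2πi) ∮_{|z|=R} p'(z)/p(z) dz equals exactly this count.

Number of zeros inside |z| < 2.0: 2.


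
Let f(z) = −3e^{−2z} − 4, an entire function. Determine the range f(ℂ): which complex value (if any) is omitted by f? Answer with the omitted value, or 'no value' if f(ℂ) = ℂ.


Little Picard bounds the complement of f(ℂ) to at most one point.
e^{−2z} is never zero on ℂ, so -3·e^{−2z} takes every value in ℂ ∖ {0}. Adding -4 shifts the range to ℂ ∖ {-4}. Thus f omits exactly the value -4.

Omitted value: -4.


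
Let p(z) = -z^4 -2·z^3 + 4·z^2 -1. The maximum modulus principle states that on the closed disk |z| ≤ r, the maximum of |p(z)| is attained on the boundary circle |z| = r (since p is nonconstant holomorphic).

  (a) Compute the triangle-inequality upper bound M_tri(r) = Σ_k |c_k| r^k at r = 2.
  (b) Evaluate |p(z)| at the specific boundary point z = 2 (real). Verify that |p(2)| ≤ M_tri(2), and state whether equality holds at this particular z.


Coefficients: c_0 = -1, c_1 = 0, c_2 = 4, c_3 = -2, c_4 = -1. Radius r = 2.
Part (a). Triangle bound: M_tri(r) = Σ_k |c_k| r^k
  = |-1|·2^0 + |0|·2^1 + |4|·2^2 + |-2|·2^3 + |-1|·2^4
  = 1 + 0 + 16 + 16 + 16 = 49.
This bounds M(r) := max_{|z|=r} |p(z)| from above; equality holds iff all terms c_k z^k can be made to align in phase at a single z on |z|=r.
Part (b). At z = 2 (real, on the circle |z| = r):
  p(2) = (-1)·2^0 + (0)·2^1 + (4)·2^2 + (-2)·2^3 + (-1)·2^4 = -17.
  |p(2)| = 17.
Check: |p(2)| = 17 ≤ 49 = M_tri(2). ✓ Equality does not hold at z = 2 (the coefficients have mixed signs, so the terms do not all align in phase there).

M_tri(2) = 49; |p(2)| = 17; equality at z=2: no.


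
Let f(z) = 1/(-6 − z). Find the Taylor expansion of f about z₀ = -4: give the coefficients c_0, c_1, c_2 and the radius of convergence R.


Let w = z − z₀, so z = z₀ + w.
Then -6 − z = -6 − (z₀ + w) = (-6 − z₀) − w = -2 − w.
f(z) = 1/(-2 − w) = (1/(-2)) · 1/(1 − w/(-2)) = Σ_{n≥0} w^n / (-2)^(n+1).
So c_n = 1/(-2)^(n+1):
  c_0 = 1/(-2)^1 = -1/2.
  c_1 = 1/(-2)^2 = 1/4.
  c_2 = 1/(-2)^3 = -1/8.
The series is valid for |w/d| < 1, i.e. |z − z₀| < |d|.
Radius of convergence: R = |-6 − z₀| = |-2| = 2 (distance from z₀ to the singularity z = -6).

c_0 = -1/2, c_1 = 1/4, c_2 = -1/8; R = 2.


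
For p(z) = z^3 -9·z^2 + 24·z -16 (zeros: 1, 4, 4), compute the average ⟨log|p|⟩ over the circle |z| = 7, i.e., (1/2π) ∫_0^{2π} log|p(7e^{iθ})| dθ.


Zeros: 1, 4, 4; r = 7.
Inside |z| < r: 1, 4, 4. Outside (|z| ≥ r): ∅.
p(0) = -16, so log|p(0)| = log(16) = 2.7726.
Apply Jensen: I(r) = log|p(0)| + Σ_k log(r/|z_k|), summed over zeros inside |z| < r.
  log(r/|z_k|) for z_k = 1: log(7/1) = 1.9459
  log(r/|z_k|) for z_k = 4: log(7/4) = 0.5596
  log(r/|z_k|) for z_k = 4: log(7/4) = 0.5596
Sum over inside zeros: 3.0651.
I(r) = log|p(0)| + (inside sum) = 2.7726 + 3.0651 = 5.8377.
Closed form (all zeros inside, monic): I(r) = n·log(r) = 3·log(7) = 5.8377. ✓

I(r) ≈ 5.8377.


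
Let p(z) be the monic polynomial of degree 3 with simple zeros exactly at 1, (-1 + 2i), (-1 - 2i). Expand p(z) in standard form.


The polynomial is p(z) = ∏_{α ∈ S} (z − α), where S = {1, (-1 + 2i), (-1 - 2i)}.
Expanding the product yields: p(z) = z^3 + z^2 + 3·z -5.
Note conjugate pairs combine to real quadratics: (z − (-1+2i))(z − (-1−2i)) = z² + 2z + 5.
The resulting polynomial has degree 3 and real coefficients as required.

p(z) = z^3 + z^2 + 3·z -5.


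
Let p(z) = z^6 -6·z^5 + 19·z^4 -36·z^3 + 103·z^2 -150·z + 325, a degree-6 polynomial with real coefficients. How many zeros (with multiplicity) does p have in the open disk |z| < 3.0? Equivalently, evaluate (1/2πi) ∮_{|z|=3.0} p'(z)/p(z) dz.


The zeros of p are: (-1 + 2i), (-1 - 2i), (1 + 2i), (1 - 2i), (3 + 2i), (3 - 2i).
Their magnitudes are: 2.236, 2.236, 2.236, 2.236, 3.606, 3.606.
Zeros with |z| < R = 3.0: (-1 + 2i), (-1 - 2i), (1 + 2i), (1 - 2i).
Count = 4.
By the argument principle, (1/2πi) ∮_{|z|=R} p'(z)/p(z) dz equals exactly this count.

Number of zeros inside |z| < 3.0: 4.
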